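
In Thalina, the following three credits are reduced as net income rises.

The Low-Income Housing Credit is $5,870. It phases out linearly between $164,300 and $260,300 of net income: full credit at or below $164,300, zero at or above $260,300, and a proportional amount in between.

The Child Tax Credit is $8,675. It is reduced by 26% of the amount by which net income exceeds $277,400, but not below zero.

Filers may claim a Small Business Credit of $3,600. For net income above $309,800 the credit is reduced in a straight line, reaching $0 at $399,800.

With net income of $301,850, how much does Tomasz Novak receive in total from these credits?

$5,918

Low-Income Housing Credit: $301,850 is at or above $260,300, so the credit is $0.
Child Tax Credit: 26% of the $24,450 excess over $277,400 is $6,357; credit = $8,675 − $6,357 = $2,318.
Small Business Credit: $301,850 is at or below the $309,800 threshold, so the full $3,600 applies.
Total: $0 + $2,318 + $3,600 = $5,918.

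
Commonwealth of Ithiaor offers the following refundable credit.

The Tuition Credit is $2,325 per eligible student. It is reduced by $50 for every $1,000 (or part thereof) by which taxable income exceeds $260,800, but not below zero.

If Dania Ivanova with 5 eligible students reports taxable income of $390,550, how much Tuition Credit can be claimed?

$5,125

Tuition Credit: base = 5 × $2,325 = $11,625. income exceeds $260,800 by $129,750, which is 130 full-or-partial $1,000 increments; reduction = 130 × $50 = $6,500, leaving $5,125.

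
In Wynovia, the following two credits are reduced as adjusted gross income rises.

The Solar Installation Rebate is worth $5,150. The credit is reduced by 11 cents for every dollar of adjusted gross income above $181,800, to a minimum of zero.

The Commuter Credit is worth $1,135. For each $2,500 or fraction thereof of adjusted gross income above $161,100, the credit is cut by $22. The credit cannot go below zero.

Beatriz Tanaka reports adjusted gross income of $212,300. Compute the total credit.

Solar Installation Rebate: 11% of the $30,500 excess over $181,800 is $3,355; credit = $5,150 − $3,355 = $1,795.
Commuter Credit: income exceeds $161,100 by $51,200, which is 21 full-or-partial $2,500 increments; reduction = 21 × $22 = $462, leaving $673.
Total: $1,795 + $673 = $2,468.

$2,468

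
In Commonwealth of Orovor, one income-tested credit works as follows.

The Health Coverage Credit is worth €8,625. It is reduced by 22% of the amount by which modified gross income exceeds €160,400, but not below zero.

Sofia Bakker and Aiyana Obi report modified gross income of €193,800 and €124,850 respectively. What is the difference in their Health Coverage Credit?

Sofia (€193,800): Health Coverage Credit: 22% of the €33,400 excess over €160,400 is €7,348; credit = €8,625 − €7,348 = €1,277.
Aiyana (€124,850): Health Coverage Credit: €124,850 is at or below the €160,400 threshold, so the full €8,625 applies.
Difference: |€1,277 − €8,625| = €7,348.

€7,348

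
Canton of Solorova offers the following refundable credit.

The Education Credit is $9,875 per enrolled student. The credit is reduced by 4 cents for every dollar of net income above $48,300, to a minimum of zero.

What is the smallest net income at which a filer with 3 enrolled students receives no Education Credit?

Full credit = 3 × $9,875 = $29,625.
The credit falls by 4% of each dollar above $48,300, so it reaches zero when the excess is $29,625 / 4% = $740,625: income = $48,300 + $740,625 = $788,925.

$788,925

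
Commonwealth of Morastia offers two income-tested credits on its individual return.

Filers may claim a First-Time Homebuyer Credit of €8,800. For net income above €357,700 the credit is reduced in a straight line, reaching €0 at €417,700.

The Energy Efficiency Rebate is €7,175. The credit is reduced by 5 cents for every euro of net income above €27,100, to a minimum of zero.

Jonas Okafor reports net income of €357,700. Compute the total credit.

First-Time Homebuyer Credit: €357,700 is at or below the €357,700 threshold, so the full €8,800 applies.
Energy Efficiency Rebate: 5% of the €330,600 excess over €27,100 is €16,530 ≥ base, so the credit is €0.
Total: €8,800 + €0 = €8,800.

€8,800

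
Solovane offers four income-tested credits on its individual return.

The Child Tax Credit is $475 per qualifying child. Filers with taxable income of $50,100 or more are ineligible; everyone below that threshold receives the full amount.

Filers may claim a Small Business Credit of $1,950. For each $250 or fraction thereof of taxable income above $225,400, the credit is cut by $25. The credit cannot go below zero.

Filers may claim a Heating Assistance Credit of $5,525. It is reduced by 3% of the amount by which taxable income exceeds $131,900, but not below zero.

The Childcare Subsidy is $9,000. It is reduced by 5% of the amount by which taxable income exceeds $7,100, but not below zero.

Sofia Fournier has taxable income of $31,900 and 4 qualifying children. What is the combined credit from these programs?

$17,135

Child Tax Credit: base = 4 × $475 = $1,900. $31,900 is below the $50,100 cutoff, so the full $1,900 applies.
Small Business Credit: $31,900 is at or below the $225,400 threshold, so the full $1,950 applies.
Heating Assistance Credit: $31,900 is at or below the $131,900 threshold, so the full $5,525 applies.
Childcare Subsidy: 5% of the $24,800 excess over $7,100 is $1,240; credit = $9,000 − $1,240 = $7,760.
Total: $1,900 + $1,950 + $5,525 + $7,760 = $17,135.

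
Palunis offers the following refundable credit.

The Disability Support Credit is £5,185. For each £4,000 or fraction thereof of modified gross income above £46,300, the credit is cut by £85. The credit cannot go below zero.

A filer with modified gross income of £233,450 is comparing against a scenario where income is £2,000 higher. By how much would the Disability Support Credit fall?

At £233,450 — income exceeds £46,300 by £187,150, which is 47 full-or-partial £4,000 increments; reduction = 47 × £85 = £3,995, leaving £1,190.
At £235,450 — income exceeds £46,300 by £189,150, which is 48 full-or-partial £4,000 increments; reduction = 48 × £85 = £4,080, leaving £1,105.
Lost: £1,190 − £1,105 = £85.

£85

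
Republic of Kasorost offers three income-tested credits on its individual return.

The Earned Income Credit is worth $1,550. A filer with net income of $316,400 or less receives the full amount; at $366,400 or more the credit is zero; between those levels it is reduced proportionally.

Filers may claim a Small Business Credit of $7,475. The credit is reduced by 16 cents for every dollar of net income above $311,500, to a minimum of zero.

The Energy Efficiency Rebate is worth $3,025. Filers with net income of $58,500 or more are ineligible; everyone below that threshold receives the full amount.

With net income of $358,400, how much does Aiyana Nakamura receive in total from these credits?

Earned Income Credit: $358,400 is $42,000 into a $50,000 phase-out range, leaving 8,000/50,000 of the credit: $1,550 × 8,000/50,000 = $248.
Small Business Credit: 16% of the $46,900 excess over $311,500 is $7,504 ≥ base, so the credit is $0.
Energy Efficiency Rebate: $358,400 meets or exceeds the $58,500 cutoff, so the credit is $0.
Total: $248 + $0 + $0 = $248.

$248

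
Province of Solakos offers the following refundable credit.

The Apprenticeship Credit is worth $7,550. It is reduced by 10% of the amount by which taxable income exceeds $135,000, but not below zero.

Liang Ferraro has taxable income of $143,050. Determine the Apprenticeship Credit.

Apprenticeship Credit: 10% of the $8,050 excess over $135,000 is $805; credit = $7,550 − $805 = $6,745.

$6,745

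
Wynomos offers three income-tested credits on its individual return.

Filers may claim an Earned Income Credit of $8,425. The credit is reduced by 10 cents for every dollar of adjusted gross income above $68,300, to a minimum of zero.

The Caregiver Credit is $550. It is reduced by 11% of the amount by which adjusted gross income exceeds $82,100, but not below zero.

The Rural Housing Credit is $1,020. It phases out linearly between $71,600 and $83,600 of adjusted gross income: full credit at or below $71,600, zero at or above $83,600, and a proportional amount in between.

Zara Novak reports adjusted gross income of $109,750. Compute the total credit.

$4,280

Earned Income Credit: 10% of the $41,450 excess over $68,300 is $4,145; credit = $8,425 − $4,145 = $4,280.
Caregiver Credit: 11% of the $27,650 excess over $82,100 is $3,041.50 ≥ base, so the credit is $0.
Rural Housing Credit: $109,750 is at or above $83,600, so the credit is $0.
Total: $4,280 + $0 + $0 = $4,280.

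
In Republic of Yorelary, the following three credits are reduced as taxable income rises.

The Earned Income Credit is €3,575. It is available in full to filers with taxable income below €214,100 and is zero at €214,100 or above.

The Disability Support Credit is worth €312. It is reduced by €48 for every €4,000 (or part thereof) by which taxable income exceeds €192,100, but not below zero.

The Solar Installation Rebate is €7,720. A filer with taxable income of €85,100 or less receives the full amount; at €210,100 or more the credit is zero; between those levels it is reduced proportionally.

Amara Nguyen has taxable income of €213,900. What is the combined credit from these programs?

Earned Income Credit: €213,900 is below the €214,100 cutoff, so the full €3,575 applies.
Disability Support Credit: income exceeds €192,100 by €21,800, which is 6 full-or-partial €4,000 increments; reduction = 6 × €48 = €288, leaving €24.
Solar Installation Rebate: €213,900 is at or above €210,100, so the credit is €0.
Total: €3,575 + €24 + €0 = €3,599.

€3,599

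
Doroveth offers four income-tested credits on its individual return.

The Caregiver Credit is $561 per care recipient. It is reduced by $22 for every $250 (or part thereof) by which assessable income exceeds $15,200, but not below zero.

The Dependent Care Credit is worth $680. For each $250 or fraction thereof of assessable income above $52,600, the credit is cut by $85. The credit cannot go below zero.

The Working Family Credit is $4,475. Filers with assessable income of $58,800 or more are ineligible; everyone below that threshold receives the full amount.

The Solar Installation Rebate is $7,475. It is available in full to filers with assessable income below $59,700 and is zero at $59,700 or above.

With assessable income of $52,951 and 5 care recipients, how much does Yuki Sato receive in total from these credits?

Caregiver Credit: base = 5 × $561 = $2,805. income exceeds $15,200 by $37,751 → 152 increments × $22 = $3,344 ≥ base, so the credit is $0.
Dependent Care Credit: income exceeds $52,600 by $351, which is 2 full-or-partial $250 increments; reduction = 2 × $85 = $170, leaving $510.
Working Family Credit: $52,951 is below the $58,800 cutoff, so the full $4,475 applies.
Solar Installation Rebate: $52,951 is below the $59,700 cutoff, so the full $7,475 applies.
Total: $0 + $510 + $4,475 + $7,475 = $12,460.

$12,460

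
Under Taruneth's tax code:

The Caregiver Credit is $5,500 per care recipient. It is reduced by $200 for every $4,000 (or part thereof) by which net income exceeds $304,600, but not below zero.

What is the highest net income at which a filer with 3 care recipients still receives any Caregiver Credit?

$632,600

Full credit = 3 × $5,500 = $16,500.
After 82 increments the reduction is 82 × $200 = $16,400, leaving $100; one more increment wipes it out. Increment 82 ends at excess 82 × $4,000 = $328,000, so the highest qualifying income is $304,600 + $328,000 = $632,600.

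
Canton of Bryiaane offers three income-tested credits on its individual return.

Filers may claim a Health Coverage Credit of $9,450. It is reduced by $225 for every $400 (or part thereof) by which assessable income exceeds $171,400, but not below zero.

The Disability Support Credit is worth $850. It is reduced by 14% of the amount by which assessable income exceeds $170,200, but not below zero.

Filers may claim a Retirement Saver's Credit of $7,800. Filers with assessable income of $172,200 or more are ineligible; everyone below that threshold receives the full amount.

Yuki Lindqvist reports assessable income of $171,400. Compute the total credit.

$17,932

Health Coverage Credit: $171,400 is at or below the $171,400 threshold, so the full $9,450 applies.
Disability Support Credit: 14% of the $1,200 excess over $170,200 is $168; credit = $850 − $168 = $682.
Retirement Saver's Credit: $171,400 is below the $172,200 cutoff, so the full $7,800 applies.
Total: $9,450 + $682 + $7,800 = $17,932.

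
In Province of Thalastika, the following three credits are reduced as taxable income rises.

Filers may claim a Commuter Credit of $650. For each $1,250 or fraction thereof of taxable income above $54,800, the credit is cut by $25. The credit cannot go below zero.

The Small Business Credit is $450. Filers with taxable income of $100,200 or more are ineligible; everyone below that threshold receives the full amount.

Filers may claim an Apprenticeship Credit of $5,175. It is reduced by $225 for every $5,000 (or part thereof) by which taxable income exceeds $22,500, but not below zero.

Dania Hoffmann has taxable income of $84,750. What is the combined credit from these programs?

$2,750

Commuter Credit: income exceeds $54,800 by $29,950, which is 24 full-or-partial $1,250 increments; reduction = 24 × $25 = $600, leaving $50.
Small Business Credit: $84,750 is below the $100,200 cutoff, so the full $450 applies.
Apprenticeship Credit: income exceeds $22,500 by $62,250, which is 13 full-or-partial $5,000 increments; reduction = 13 × $225 = $2,925, leaving $2,250.
Total: $50 + $450 + $2,250 = $2,750.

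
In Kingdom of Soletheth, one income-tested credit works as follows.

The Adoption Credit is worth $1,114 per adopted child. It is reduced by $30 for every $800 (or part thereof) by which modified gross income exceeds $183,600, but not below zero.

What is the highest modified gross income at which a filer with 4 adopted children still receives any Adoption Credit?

$302,000

Full credit = 4 × $1,114 = $4,456.
After 148 increments the reduction is 148 × $30 = $4,440, leaving $16; one more increment wipes it out. Increment 148 ends at excess 148 × $800 = $118,400, so the highest qualifying income is $183,600 + $118,400 = $302,000.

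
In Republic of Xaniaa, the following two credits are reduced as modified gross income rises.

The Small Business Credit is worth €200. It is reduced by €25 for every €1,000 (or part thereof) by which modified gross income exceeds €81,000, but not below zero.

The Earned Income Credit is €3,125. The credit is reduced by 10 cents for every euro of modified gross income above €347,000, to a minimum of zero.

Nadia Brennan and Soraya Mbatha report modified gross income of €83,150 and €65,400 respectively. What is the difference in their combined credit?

€75

Nadia (€83,150): Small Business Credit: income exceeds €81,000 by €2,150, which is 3 full-or-partial €1,000 increments; reduction = 3 × €25 = €75, leaving €125. Earned Income Credit: €83,150 is at or below the €347,000 threshold, so the full €3,125 applies. total €125 + €3,125 = €3,250
Soraya (€65,400): Small Business Credit: €65,400 is at or below the €81,000 threshold, so the full €200 applies. Earned Income Credit: €65,400 is at or below the €347,000 threshold, so the full €3,125 applies. total €200 + €3,125 = €3,325
Difference: |€3,250 − €3,325| = €75.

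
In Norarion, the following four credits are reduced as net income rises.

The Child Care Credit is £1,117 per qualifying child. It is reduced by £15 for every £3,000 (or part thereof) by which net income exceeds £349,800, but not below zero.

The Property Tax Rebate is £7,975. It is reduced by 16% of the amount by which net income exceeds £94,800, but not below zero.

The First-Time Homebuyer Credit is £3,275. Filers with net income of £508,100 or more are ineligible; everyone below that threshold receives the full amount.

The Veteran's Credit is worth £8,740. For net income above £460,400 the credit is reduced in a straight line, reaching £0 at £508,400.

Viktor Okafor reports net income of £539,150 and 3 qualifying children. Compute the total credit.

Child Care Credit: base = 3 × £1,117 = £3,351. income exceeds £349,800 by £189,350, which is 64 full-or-partial £3,000 increments; reduction = 64 × £15 = £960, leaving £2,391.
Property Tax Rebate: 16% of the £444,350 excess over £94,800 is £71,096 ≥ base, so the credit is £0.
First-Time Homebuyer Credit: £539,150 meets or exceeds the £508,100 cutoff, so the credit is £0.
Veteran's Credit: £539,150 is at or above £508,400, so the credit is £0.
Total: £2,391 + £0 + £0 + £0 = £2,391.

£2,391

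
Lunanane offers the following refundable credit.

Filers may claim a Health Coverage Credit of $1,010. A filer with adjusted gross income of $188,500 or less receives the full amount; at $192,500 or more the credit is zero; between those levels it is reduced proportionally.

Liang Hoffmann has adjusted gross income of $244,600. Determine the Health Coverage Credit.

$0

Health Coverage Credit: $244,600 is at or above $192,500, so the credit is $0.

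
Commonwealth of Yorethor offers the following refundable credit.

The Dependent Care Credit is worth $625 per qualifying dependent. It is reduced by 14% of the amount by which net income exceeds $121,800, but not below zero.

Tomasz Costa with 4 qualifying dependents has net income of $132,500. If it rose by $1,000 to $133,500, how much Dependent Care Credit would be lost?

At $132,500 — base = 4 × $625 = $2,500. 14% of the $10,700 excess over $121,800 is $1,498; credit = $2,500 − $1,498 = $1,002.
At $133,500 — base = 4 × $625 = $2,500. 14% of the $11,700 excess over $121,800 is $1,638; credit = $2,500 − $1,638 = $862.
Lost: $1,002 − $862 = $140.

$140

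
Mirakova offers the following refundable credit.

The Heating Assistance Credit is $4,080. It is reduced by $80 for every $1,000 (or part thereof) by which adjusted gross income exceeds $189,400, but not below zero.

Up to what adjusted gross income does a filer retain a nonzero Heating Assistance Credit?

After 50 increments the reduction is 50 × $80 = $4,000, leaving $80; one more increment wipes it out. Increment 50 ends at excess 50 × $1,000 = $50,000, so the highest qualifying income is $189,400 + $50,000 = $239,400.

$239,400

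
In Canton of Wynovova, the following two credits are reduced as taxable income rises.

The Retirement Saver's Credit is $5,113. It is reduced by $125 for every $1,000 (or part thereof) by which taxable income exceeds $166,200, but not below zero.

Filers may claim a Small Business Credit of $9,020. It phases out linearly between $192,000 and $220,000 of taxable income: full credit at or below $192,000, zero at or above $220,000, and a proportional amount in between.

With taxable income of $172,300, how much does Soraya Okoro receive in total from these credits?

Retirement Saver's Credit: income exceeds $166,200 by $6,100, which is 7 full-or-partial $1,000 increments; reduction = 7 × $125 = $875, leaving $4,238.
Small Business Credit: $172,300 is at or below the $192,000 threshold, so the full $9,020 applies.
Total: $4,238 + $9,020 = $13,258.

$13,258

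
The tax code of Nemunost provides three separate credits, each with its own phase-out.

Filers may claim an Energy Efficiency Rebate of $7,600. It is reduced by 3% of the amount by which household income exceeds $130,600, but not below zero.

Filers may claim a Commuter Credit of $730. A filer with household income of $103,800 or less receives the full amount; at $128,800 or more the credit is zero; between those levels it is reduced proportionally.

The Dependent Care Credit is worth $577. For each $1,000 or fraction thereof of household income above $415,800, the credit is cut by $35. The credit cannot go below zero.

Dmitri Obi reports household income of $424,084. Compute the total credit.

$262

Energy Efficiency Rebate: 3% of the $293,484 excess over $130,600 is $8,804.52 ≥ base, so the credit is $0.
Commuter Credit: $424,084 is at or above $128,800, so the credit is $0.
Dependent Care Credit: income exceeds $415,800 by $8,284, which is 9 full-or-partial $1,000 increments; reduction = 9 × $35 = $315, leaving $262.
Total: $0 + $0 + $262 = $262.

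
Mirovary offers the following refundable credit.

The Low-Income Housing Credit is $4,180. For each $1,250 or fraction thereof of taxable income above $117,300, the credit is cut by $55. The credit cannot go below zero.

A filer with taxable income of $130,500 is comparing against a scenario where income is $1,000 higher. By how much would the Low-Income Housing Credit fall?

$55

At $130,500 — income exceeds $117,300 by $13,200, which is 11 full-or-partial $1,250 increments; reduction = 11 × $55 = $605, leaving $3,575.
At $131,500 — income exceeds $117,300 by $14,200, which is 12 full-or-partial $1,250 increments; reduction = 12 × $55 = $660, leaving $3,520.
Lost: $3,575 − $3,520 = $55.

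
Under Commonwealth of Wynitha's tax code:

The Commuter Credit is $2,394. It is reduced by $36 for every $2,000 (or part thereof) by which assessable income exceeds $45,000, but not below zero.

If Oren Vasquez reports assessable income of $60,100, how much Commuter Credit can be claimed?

$2,106

Commuter Credit: income exceeds $45,000 by $15,100, which is 8 full-or-partial $2,000 increments; reduction = 8 × $36 = $288, leaving $2,106.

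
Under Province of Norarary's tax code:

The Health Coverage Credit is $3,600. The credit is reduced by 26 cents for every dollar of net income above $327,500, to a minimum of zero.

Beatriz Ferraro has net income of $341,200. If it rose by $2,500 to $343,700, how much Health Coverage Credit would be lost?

At $341,200 — 26% of the $13,700 excess over $327,500 is $3,562; credit = $3,600 − $3,562 = $38.
At $343,700 — 26% of the $16,200 excess over $327,500 is $4,212 ≥ base, so the credit is $0.
Lost: $38 − $0 = $38.

$38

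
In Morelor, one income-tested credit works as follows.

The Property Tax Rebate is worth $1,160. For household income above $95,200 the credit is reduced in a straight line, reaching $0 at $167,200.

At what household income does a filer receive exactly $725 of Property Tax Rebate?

$122,200

$725 is 725/1,160 of the full $1,160, so 435/1,160 of the $72,000 range has been used: income = $95,200 + $72,000 × 435/1,160 = $122,200.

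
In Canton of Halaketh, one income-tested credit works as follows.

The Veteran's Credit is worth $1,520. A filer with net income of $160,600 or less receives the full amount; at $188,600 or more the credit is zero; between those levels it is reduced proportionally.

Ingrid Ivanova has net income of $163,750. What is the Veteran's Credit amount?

Veteran's Credit: $163,750 is $3,150 into a $28,000 phase-out range, leaving 24,850/28,000 of the credit: $1,520 × 24,850/28,000 = $1,349.

$1,349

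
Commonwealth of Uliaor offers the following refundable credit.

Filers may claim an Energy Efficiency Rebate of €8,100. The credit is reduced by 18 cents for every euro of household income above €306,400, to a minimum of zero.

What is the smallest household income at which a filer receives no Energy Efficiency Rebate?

€351,400

The credit falls by 18% of each euro above €306,400, so it reaches zero when the excess is €8,100 / 18% = €45,000: income = €306,400 + €45,000 = €351,400.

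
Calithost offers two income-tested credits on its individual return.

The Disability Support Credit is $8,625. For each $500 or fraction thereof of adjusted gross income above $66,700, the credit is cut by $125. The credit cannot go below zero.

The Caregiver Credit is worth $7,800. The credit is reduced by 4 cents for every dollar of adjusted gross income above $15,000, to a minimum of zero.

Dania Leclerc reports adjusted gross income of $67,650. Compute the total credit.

$14,069

Disability Support Credit: income exceeds $66,700 by $950, which is 2 full-or-partial $500 increments; reduction = 2 × $125 = $250, leaving $8,375.
Caregiver Credit: 4% of the $52,650 excess over $15,000 is $2,106; credit = $7,800 − $2,106 = $5,694.
Total: $8,375 + $5,694 = $14,069.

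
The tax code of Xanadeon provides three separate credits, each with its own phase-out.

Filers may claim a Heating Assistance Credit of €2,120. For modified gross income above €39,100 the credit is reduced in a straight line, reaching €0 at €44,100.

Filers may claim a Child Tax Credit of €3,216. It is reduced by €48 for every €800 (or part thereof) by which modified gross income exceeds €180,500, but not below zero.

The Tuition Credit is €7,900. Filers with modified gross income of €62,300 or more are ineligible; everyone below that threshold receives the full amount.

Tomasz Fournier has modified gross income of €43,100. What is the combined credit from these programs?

€11,540

Heating Assistance Credit: €43,100 is €4,000 into a €5,000 phase-out range, leaving 1,000/5,000 of the credit: €2,120 × 1,000/5,000 = €424.
Child Tax Credit: €43,100 is at or below the €180,500 threshold, so the full €3,216 applies.
Tuition Credit: €43,100 is below the €62,300 cutoff, so the full €7,900 applies.
Total: €424 + €3,216 + €7,900 = €11,540.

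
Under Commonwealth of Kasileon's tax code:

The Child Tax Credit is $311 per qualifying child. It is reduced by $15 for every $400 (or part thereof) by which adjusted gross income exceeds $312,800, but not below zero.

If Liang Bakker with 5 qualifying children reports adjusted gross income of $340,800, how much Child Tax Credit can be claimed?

Child Tax Credit: base = 5 × $311 = $1,555. income exceeds $312,800 by $28,000, which is 70 full-or-partial $400 increments; reduction = 70 × $15 = $1,050, leaving $505.

$505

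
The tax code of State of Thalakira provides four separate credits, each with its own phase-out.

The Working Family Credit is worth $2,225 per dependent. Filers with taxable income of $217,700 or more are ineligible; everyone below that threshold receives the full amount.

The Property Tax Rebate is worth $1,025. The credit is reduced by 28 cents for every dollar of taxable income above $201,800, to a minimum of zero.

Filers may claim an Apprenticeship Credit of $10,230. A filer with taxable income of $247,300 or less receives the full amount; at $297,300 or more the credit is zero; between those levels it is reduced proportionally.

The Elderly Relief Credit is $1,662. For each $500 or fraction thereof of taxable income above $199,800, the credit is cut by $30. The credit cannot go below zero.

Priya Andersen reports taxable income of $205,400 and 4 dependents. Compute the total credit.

Working Family Credit: base = 4 × $2,225 = $8,900. $205,400 is below the $217,700 cutoff, so the full $8,900 applies.
Property Tax Rebate: 28% of the $3,600 excess over $201,800 is $1,008; credit = $1,025 − $1,008 = $17.
Apprenticeship Credit: $205,400 is at or below the $247,300 threshold, so the full $10,230 applies.
Elderly Relief Credit: income exceeds $199,800 by $5,600, which is 12 full-or-partial $500 increments; reduction = 12 × $30 = $360, leaving $1,302.
Total: $8,900 + $17 + $10,230 + $1,302 = $20,449.

$20,449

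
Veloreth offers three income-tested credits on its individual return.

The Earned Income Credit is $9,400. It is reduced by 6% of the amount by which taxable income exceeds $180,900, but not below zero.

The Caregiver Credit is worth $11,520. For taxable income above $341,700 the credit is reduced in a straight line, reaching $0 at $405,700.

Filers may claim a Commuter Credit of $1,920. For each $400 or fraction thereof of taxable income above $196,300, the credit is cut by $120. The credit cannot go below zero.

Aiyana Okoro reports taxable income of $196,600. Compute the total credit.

$21,778

Earned Income Credit: 6% of the $15,700 excess over $180,900 is $942; credit = $9,400 − $942 = $8,458.
Caregiver Credit: $196,600 is at or below the $341,700 threshold, so the full $11,520 applies.
Commuter Credit: income exceeds $196,300 by $300, which is 1 full-or-partial $400 increment; reduction = 1 × $120 = $120, leaving $1,800.
Total: $8,458 + $11,520 + $1,800 = $21,778.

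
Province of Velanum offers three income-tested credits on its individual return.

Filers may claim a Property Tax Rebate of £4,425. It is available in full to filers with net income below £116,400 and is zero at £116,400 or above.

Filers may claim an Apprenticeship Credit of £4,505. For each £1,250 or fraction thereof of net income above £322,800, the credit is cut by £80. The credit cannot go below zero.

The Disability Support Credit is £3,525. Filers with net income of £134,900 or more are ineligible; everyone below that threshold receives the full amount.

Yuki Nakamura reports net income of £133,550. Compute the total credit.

£8,030

Property Tax Rebate: £133,550 meets or exceeds the £116,400 cutoff, so the credit is £0.
Apprenticeship Credit: £133,550 is at or below the £322,800 threshold, so the full £4,505 applies.
Disability Support Credit: £133,550 is below the £134,900 cutoff, so the full £3,525 applies.
Total: £0 + £4,505 + £3,525 = £8,030.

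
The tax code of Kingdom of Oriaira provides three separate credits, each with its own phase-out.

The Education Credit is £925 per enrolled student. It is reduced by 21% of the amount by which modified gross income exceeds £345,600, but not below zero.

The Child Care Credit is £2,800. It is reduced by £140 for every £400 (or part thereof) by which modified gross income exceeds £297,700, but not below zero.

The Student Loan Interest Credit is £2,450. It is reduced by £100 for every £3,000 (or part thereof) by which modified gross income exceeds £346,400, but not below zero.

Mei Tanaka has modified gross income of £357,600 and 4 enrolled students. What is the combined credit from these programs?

Education Credit: base = 4 × £925 = £3,700. 21% of the £12,000 excess over £345,600 is £2,520; credit = £3,700 − £2,520 = £1,180.
Child Care Credit: income exceeds £297,700 by £59,900 → 150 increments × £140 = £21,000 ≥ base, so the credit is £0.
Student Loan Interest Credit: income exceeds £346,400 by £11,200, which is 4 full-or-partial £3,000 increments; reduction = 4 × £100 = £400, leaving £2,050.
Total: £1,180 + £0 + £2,050 = £3,230.

£3,230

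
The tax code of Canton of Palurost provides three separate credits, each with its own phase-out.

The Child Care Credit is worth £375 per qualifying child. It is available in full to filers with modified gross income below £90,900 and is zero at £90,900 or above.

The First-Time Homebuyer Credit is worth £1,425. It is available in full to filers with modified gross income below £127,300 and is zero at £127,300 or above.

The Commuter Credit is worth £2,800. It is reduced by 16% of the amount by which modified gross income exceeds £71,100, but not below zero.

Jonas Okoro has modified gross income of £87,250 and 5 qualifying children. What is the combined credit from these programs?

£3,516

Child Care Credit: base = 5 × £375 = £1,875. £87,250 is below the £90,900 cutoff, so the full £1,875 applies.
First-Time Homebuyer Credit: £87,250 is below the £127,300 cutoff, so the full £1,425 applies.
Commuter Credit: 16% of the £16,150 excess over £71,100 is £2,584; credit = £2,800 − £2,584 = £216.
Total: £1,875 + £1,425 + £216 = £3,516.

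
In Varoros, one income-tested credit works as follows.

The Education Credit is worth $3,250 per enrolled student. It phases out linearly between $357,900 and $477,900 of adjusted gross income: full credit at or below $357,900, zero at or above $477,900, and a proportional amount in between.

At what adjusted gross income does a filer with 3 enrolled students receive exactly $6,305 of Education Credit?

Full credit = 3 × $3,250 = $9,750.
$6,305 is 6,305/9,750 of the full $9,750, so 3,445/9,750 of the $120,000 range has been used: income = $357,900 + $120,000 × 3,445/9,750 = $400,300.

$400,300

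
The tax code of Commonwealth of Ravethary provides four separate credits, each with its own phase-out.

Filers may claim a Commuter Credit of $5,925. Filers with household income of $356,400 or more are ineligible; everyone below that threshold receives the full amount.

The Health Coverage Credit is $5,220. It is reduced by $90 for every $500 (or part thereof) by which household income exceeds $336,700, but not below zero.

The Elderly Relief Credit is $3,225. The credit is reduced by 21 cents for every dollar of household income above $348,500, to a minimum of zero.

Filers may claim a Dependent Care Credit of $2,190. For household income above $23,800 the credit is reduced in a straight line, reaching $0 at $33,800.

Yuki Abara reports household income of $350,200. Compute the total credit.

$11,583

Commuter Credit: $350,200 is below the $356,400 cutoff, so the full $5,925 applies.
Health Coverage Credit: income exceeds $336,700 by $13,500, which is 27 full-or-partial $500 increments; reduction = 27 × $90 = $2,430, leaving $2,790.
Elderly Relief Credit: 21% of the $1,700 excess over $348,500 is $357; credit = $3,225 − $357 = $2,868.
Dependent Care Credit: $350,200 is at or above $33,800, so the credit is $0.
Total: $5,925 + $2,790 + $2,868 + $0 = $11,583.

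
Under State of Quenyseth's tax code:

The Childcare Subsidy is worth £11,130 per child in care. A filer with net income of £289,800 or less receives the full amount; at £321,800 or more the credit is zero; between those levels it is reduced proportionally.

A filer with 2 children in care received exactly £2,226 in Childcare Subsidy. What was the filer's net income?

Full credit = 2 × £11,130 = £22,260.
£2,226 is 2,226/22,260 of the full £22,260, so 20,034/22,260 of the £32,000 range has been used: income = £289,800 + £32,000 × 20,034/22,260 = £318,600.

£318,600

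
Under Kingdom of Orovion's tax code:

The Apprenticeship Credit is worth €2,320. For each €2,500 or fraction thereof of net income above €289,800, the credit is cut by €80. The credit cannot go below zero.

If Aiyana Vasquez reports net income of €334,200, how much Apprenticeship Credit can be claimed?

€880

Apprenticeship Credit: income exceeds €289,800 by €44,400, which is 18 full-or-partial €2,500 increments; reduction = 18 × €80 = €1,440, leaving €880.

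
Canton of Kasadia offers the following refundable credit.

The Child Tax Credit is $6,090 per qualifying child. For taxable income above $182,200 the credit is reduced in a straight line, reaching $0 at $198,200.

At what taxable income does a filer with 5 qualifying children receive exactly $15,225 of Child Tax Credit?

$190,200

Full credit = 5 × $6,090 = $30,450.
$15,225 is 15,225/30,450 of the full $30,450, so 15,225/30,450 of the $16,000 range has been used: income = $182,200 + $16,000 × 15,225/30,450 = $190,200.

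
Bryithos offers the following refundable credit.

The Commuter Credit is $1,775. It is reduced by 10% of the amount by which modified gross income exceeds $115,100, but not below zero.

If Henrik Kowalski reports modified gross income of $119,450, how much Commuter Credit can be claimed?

$1,340

Commuter Credit: 10% of the $4,350 excess over $115,100 is $435; credit = $1,775 − $435 = $1,340.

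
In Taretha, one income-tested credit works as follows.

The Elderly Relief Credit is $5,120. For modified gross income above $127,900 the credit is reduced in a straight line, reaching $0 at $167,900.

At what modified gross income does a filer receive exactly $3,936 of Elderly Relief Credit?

$137,150

$3,936 is 3,936/5,120 of the full $5,120, so 1,184/5,120 of the $40,000 range has been used: income = $127,900 + $40,000 × 1,184/5,120 = $137,150.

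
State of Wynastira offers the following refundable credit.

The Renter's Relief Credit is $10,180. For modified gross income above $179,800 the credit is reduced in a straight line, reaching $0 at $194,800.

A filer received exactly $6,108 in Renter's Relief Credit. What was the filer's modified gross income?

$6,108 is 6,108/10,180 of the full $10,180, so 4,072/10,180 of the $15,000 range has been used: income = $179,800 + $15,000 × 4,072/10,180 = $185,800.

$185,800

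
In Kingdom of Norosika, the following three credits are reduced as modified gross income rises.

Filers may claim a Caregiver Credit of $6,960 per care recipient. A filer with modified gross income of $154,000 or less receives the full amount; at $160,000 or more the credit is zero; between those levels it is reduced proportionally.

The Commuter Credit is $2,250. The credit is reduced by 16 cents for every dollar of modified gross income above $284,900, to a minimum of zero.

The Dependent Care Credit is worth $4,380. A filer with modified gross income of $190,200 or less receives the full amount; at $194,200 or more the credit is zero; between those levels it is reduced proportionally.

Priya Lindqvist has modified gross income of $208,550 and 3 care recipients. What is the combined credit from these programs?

$2,250

Caregiver Credit: base = 3 × $6,960 = $20,880. $208,550 is at or above $160,000, so the credit is $0.
Commuter Credit: $208,550 is at or below the $284,900 threshold, so the full $2,250 applies.
Dependent Care Credit: $208,550 is at or above $194,200, so the credit is $0.
Total: $0 + $2,250 + $0 = $2,250.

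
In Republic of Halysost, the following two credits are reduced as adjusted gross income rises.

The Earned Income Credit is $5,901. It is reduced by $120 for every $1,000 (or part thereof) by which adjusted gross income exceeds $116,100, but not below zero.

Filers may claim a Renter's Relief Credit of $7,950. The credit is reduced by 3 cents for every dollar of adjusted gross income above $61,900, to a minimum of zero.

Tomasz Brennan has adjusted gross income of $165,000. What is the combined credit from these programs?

$4,878

Earned Income Credit: income exceeds $116,100 by $48,900, which is 49 full-or-partial $1,000 increments; reduction = 49 × $120 = $5,880, leaving $21.
Renter's Relief Credit: 3% of the $103,100 excess over $61,900 is $3,093; credit = $7,950 − $3,093 = $4,857.
Total: $21 + $4,857 = $4,878.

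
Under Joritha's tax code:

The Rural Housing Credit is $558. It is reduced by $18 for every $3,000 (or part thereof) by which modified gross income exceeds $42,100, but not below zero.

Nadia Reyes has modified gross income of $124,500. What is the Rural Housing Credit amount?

Rural Housing Credit: income exceeds $42,100 by $82,400, which is 28 full-or-partial $3,000 increments; reduction = 28 × $18 = $504, leaving $54.

$54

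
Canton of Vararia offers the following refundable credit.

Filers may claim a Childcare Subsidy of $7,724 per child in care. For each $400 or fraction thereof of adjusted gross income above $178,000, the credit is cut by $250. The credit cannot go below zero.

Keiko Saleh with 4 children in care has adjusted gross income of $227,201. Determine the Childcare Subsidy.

Childcare Subsidy: base = 4 × $7,724 = $30,896. income exceeds $178,000 by $49,201 → 124 increments × $250 = $31,000 ≥ base, so the credit is $0.

$0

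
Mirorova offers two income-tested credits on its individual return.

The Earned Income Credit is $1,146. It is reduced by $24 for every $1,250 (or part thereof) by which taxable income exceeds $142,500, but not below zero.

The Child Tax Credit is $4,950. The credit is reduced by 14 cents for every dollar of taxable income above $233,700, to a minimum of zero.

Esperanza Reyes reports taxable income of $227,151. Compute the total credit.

Earned Income Credit: income exceeds $142,500 by $84,651 → 68 increments × $24 = $1,632 ≥ base, so the credit is $0.
Child Tax Credit: $227,151 is at or below the $233,700 threshold, so the full $4,950 applies.
Total: $0 + $4,950 = $4,950.

$4,950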